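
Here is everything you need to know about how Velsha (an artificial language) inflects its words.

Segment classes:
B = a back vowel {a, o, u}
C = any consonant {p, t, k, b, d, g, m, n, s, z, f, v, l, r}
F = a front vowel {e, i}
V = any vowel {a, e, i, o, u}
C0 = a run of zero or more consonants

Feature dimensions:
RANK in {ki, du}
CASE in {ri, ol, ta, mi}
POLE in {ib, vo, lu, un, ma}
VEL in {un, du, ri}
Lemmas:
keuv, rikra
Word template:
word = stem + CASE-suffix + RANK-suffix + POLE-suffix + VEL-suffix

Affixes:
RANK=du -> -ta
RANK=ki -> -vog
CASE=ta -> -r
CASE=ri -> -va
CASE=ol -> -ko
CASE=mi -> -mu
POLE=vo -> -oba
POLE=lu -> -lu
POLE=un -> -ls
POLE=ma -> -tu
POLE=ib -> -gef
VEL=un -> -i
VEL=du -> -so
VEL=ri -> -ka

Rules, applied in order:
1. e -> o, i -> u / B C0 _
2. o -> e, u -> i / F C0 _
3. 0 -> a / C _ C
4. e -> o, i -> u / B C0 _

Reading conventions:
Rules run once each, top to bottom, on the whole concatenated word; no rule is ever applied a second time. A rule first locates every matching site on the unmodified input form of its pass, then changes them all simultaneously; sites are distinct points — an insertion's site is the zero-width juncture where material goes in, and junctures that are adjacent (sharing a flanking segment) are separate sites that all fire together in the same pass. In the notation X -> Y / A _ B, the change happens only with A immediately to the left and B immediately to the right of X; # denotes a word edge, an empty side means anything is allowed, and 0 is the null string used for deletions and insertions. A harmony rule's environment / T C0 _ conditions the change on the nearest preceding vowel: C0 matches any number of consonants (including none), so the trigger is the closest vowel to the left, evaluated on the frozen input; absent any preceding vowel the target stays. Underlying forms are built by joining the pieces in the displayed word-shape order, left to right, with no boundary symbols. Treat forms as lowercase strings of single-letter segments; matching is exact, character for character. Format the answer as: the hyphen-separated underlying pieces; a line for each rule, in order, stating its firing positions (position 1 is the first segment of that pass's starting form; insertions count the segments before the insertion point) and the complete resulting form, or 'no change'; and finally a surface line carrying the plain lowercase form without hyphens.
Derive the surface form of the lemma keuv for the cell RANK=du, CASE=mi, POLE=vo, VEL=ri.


underlying: keuv-mu-ta-oba-ka
1. e -> o, i -> u / B C0 _: no change
2. o -> e, u -> i / F C0 _: fires at position(s) 3: keivmutaobaka
3. 0 -> a / C _ C: inserts after position(s) 4: keivamutaobaka
4. e -> o, i -> u / B C0 _: no change
surface: keivamutaobaka


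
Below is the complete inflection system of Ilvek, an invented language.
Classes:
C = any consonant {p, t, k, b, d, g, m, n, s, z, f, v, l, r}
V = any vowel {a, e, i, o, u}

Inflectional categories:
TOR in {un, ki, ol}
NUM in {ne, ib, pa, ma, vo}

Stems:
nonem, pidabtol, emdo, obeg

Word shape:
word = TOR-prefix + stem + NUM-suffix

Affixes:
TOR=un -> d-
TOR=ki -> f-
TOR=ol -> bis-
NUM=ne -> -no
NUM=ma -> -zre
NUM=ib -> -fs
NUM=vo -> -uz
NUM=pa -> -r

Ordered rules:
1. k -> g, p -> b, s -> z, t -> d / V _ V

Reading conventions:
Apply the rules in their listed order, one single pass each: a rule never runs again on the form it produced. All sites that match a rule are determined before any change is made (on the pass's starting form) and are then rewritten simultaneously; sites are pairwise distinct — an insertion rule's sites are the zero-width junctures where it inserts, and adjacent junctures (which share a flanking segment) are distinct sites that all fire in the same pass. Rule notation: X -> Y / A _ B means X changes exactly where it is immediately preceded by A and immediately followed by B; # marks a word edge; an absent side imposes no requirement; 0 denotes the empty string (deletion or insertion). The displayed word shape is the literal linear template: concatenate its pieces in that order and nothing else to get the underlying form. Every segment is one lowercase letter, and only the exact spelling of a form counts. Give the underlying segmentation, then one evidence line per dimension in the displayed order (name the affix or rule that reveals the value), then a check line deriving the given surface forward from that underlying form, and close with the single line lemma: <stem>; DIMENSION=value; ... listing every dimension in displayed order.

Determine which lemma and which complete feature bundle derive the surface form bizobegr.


underlying: bis-obeg-r
TOR=ol - signalled by the affix bis-
NUM=pa - signalled by the affix -r
check: bisobegr -> bizobegr
lemma: obeg; TOR=ol; NUM=pa


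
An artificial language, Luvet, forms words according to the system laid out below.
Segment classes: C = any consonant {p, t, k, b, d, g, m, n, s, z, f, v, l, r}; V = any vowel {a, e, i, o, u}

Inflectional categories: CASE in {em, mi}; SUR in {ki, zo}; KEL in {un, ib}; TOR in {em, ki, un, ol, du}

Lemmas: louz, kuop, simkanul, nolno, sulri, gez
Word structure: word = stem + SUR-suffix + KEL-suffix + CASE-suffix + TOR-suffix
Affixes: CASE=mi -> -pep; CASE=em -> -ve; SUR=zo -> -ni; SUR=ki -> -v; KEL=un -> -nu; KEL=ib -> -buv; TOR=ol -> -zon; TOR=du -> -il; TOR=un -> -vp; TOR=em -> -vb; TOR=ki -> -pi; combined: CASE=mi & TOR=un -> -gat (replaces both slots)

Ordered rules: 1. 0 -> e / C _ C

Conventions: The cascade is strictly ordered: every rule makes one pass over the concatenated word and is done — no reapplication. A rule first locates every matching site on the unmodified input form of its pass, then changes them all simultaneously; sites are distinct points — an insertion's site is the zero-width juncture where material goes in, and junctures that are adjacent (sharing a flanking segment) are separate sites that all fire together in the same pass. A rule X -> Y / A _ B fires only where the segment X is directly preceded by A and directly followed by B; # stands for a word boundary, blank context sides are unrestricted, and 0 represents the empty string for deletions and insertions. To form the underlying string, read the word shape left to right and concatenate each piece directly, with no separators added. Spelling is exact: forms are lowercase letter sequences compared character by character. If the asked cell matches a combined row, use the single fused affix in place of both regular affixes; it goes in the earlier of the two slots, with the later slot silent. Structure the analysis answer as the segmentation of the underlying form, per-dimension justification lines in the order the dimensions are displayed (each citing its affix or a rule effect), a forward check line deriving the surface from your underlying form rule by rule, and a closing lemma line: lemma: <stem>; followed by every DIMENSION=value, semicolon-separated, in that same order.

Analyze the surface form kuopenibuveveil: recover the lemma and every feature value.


underlying: kuop-ni-buv-ve-il
CASE=em - signalled by the affix -ve
SUR=zo - signalled by the affix -ni
KEL=ib - signalled by the affix -buv
TOR=du - signalled by the affix -il
check: kuopnibuvveil -> kuopenibuveveil
lemma: kuop; CASE=em; SUR=zo; KEL=ib; TOR=du


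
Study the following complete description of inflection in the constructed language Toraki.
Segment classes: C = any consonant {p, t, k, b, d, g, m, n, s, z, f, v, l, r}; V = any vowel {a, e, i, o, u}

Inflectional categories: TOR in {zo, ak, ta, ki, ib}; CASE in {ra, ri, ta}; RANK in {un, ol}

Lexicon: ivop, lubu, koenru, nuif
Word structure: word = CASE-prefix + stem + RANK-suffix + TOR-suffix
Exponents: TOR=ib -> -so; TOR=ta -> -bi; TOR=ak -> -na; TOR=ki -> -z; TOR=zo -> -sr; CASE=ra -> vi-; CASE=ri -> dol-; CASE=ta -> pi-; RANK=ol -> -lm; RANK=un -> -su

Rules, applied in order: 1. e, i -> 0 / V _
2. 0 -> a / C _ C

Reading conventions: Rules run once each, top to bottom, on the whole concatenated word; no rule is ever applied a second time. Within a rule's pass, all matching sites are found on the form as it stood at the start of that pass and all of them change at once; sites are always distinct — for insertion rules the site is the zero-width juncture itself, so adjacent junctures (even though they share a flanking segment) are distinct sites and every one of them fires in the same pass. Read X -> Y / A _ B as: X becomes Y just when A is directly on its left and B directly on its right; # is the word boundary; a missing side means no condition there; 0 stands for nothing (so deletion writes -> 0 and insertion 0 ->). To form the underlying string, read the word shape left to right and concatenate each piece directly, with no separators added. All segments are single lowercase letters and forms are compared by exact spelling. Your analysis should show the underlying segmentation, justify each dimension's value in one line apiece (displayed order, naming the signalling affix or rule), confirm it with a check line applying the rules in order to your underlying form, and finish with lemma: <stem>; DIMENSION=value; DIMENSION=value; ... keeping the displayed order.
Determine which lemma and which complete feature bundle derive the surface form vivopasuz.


underlying: vi-ivop-su-z
TOR=ki - signalled by the affix -z
CASE=ra - signalled by the affix vi-
RANK=un - signalled by the affix -su
check: viivopsuz -> vivopsuz -> vivopasuz
lemma: ivop; TOR=ki; CASE=ra; RANK=un


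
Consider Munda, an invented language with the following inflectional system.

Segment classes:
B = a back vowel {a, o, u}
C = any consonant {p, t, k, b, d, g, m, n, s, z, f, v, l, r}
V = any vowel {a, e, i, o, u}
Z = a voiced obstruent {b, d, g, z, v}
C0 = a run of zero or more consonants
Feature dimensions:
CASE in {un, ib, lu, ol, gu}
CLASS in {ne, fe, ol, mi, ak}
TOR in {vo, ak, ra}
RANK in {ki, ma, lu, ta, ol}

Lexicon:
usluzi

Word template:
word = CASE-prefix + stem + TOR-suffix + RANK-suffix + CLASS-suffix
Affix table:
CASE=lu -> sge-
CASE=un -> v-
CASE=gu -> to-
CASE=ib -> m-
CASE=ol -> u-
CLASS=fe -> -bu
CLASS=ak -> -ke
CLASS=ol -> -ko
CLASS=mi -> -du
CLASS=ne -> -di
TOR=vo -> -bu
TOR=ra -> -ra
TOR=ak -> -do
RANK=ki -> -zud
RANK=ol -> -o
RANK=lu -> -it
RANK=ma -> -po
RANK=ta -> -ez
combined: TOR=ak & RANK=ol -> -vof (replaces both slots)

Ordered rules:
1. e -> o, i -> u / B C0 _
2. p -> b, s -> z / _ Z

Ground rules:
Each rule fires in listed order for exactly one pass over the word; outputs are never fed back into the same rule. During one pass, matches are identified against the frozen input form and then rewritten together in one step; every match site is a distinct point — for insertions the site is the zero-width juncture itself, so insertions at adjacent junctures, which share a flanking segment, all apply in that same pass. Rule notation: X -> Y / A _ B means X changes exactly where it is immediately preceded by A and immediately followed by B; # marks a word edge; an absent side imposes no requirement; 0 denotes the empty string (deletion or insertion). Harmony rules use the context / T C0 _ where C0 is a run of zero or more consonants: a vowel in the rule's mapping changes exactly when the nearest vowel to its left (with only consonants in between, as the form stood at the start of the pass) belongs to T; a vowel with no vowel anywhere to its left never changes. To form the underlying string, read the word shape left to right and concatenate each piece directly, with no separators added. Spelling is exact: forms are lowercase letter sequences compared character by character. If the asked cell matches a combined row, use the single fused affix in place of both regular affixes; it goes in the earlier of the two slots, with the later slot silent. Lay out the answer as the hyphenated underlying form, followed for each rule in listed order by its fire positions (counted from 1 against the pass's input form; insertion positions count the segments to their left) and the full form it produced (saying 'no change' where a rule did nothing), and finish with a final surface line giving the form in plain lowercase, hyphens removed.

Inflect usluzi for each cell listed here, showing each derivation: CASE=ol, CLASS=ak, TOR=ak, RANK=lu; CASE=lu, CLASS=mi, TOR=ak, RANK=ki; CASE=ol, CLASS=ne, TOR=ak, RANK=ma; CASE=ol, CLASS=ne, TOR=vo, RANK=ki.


cell CASE=ol, CLASS=ak, TOR=ak, RANK=lu:
underlying: u-usluzi-do-it-ke
1. e -> o, i -> u / B C0 _: fires at position(s) 7, 10: uusluzudoutke
2. p -> b, s -> z / _ Z: no change
surface: uusluzudoutke

cell CASE=lu, CLASS=mi, TOR=ak, RANK=ki:
underlying: sge-usluzi-do-zud-du
1. e -> o, i -> u / B C0 _: fires at position(s) 9: sgeusluzudozuddu
2. p -> b, s -> z / _ Z: fires at position(s) 1: zgeusluzudozuddu
surface: zgeusluzudozuddu

cell CASE=ol, CLASS=ne, TOR=ak, RANK=ma:
underlying: u-usluzi-do-po-di
1. e -> o, i -> u / B C0 _: fires at position(s) 7, 13: uusluzudopodu
2. p -> b, s -> z / _ Z: no change
surface: uusluzudopodu

cell CASE=ol, CLASS=ne, TOR=vo, RANK=ki:
underlying: u-usluzi-bu-zud-di
1. e -> o, i -> u / B C0 _: fires at position(s) 7, 14: uusluzubuzuddu
2. p -> b, s -> z / _ Z: no change
surface: uusluzubuzuddu


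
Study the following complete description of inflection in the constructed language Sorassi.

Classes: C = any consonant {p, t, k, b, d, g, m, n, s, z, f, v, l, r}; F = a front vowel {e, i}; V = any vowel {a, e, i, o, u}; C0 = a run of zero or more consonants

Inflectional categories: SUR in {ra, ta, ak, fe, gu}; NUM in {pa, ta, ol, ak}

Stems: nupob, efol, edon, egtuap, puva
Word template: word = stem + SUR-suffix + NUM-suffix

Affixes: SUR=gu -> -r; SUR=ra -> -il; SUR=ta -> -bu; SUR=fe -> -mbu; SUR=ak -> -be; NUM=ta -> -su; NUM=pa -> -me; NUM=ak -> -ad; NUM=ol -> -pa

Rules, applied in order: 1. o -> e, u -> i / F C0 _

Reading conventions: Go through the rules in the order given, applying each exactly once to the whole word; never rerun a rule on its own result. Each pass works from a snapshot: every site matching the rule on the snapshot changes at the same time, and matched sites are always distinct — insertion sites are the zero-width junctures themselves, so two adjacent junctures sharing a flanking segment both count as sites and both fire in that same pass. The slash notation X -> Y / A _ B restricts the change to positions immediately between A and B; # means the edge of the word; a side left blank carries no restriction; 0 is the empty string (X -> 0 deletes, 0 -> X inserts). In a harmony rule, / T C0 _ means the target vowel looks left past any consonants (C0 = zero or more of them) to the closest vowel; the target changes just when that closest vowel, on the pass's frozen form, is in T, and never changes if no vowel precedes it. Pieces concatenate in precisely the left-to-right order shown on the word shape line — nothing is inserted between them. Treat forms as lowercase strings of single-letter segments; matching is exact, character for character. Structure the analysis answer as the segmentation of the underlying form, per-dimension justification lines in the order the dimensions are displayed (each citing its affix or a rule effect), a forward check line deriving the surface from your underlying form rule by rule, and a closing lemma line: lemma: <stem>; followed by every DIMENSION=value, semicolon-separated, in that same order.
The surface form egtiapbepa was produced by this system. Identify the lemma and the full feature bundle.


underlying: egtuap-be-pa
SUR=ak - signalled by the affix -be
NUM=ol - signalled by the affix -pa
check: egtuapbepa -> egtiapbepa
lemma: egtuap; SUR=ak; NUM=ol


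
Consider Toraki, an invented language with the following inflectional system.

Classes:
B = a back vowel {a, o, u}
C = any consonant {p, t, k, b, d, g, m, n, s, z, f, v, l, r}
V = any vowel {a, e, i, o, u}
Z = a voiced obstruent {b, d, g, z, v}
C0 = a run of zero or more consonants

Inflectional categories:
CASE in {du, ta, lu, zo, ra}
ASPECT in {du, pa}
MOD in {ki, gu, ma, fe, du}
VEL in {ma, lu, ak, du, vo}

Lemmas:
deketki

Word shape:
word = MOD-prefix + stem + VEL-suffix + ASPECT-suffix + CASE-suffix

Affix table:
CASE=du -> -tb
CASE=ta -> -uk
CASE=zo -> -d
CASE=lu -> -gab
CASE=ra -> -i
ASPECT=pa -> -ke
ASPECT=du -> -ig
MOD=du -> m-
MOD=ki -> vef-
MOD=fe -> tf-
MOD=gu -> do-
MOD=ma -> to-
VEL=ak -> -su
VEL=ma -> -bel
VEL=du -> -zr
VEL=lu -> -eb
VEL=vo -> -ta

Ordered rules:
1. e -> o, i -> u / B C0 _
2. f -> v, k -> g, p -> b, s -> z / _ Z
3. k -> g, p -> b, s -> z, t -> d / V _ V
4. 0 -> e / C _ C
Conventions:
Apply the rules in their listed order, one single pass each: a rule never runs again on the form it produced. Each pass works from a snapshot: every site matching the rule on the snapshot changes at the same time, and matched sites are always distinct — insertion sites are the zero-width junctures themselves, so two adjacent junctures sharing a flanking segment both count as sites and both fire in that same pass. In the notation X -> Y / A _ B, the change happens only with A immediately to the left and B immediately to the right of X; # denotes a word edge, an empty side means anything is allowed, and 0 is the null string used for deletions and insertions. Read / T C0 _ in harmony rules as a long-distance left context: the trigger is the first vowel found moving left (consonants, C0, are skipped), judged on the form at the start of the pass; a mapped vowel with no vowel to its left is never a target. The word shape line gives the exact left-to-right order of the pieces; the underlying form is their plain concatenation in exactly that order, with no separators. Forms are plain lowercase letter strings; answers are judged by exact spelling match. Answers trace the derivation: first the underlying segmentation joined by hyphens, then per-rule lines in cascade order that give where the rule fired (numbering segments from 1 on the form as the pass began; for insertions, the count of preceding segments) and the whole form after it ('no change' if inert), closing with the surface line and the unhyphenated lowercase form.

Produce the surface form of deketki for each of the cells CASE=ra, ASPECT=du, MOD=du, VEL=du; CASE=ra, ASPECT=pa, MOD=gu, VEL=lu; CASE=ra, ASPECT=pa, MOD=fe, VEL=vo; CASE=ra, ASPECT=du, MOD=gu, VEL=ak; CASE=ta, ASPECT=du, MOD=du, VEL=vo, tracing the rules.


cell CASE=ra, ASPECT=du, MOD=du, VEL=du:
underlying: m-deketki-zr-ig-i
1. e -> o, i -> u / B C0 _: no change
2. f -> v, k -> g, p -> b, s -> z / _ Z: no change
3. k -> g, p -> b, s -> z, t -> d / V _ V: fires at position(s) 4: mdegetkizrigi
4. 0 -> e / C _ C: inserts after position(s) 1, 6, 9: medegetekizerigi
surface: medegetekizerigi

cell CASE=ra, ASPECT=pa, MOD=gu, VEL=lu:
underlying: do-deketki-eb-ke-i
1. e -> o, i -> u / B C0 _: fires at position(s) 4: dodoketkiebkei
2. f -> v, k -> g, p -> b, s -> z / _ Z: no change
3. k -> g, p -> b, s -> z, t -> d / V _ V: fires at position(s) 5: dodogetkiebkei
4. 0 -> e / C _ C: inserts after position(s) 7, 11: dodogetekiebekei
surface: dodogetekiebekei

cell CASE=ra, ASPECT=pa, MOD=fe, VEL=vo:
underlying: tf-deketki-ta-ke-i
1. e -> o, i -> u / B C0 _: fires at position(s) 13: tfdeketkitakoi
2. f -> v, k -> g, p -> b, s -> z / _ Z: fires at position(s) 2: tvdeketkitakoi
3. k -> g, p -> b, s -> z, t -> d / V _ V: fires at position(s) 5, 10, 12: tvdegetkidagoi
4. 0 -> e / C _ C: inserts after position(s) 1, 2, 7: tevedegetekidagoi
surface: tevedegetekidagoi

cell CASE=ra, ASPECT=du, MOD=gu, VEL=ak:
underlying: do-deketki-su-ig-i
1. e -> o, i -> u / B C0 _: fires at position(s) 4, 12: dodoketkisuugi
2. f -> v, k -> g, p -> b, s -> z / _ Z: no change
3. k -> g, p -> b, s -> z, t -> d / V _ V: fires at position(s) 5, 10: dodogetkizuugi
4. 0 -> e / C _ C: inserts after position(s) 7: dodogetekizuugi
surface: dodogetekizuugi

cell CASE=ta, ASPECT=du, MOD=du, VEL=vo:
underlying: m-deketki-ta-ig-uk
1. e -> o, i -> u / B C0 _: fires at position(s) 11: mdeketkitauguk
2. f -> v, k -> g, p -> b, s -> z / _ Z: no change
3. k -> g, p -> b, s -> z, t -> d / V _ V: fires at position(s) 4, 9: mdegetkidauguk
4. 0 -> e / C _ C: inserts after position(s) 1, 6: medegetekidauguk
surface: medegetekidauguk


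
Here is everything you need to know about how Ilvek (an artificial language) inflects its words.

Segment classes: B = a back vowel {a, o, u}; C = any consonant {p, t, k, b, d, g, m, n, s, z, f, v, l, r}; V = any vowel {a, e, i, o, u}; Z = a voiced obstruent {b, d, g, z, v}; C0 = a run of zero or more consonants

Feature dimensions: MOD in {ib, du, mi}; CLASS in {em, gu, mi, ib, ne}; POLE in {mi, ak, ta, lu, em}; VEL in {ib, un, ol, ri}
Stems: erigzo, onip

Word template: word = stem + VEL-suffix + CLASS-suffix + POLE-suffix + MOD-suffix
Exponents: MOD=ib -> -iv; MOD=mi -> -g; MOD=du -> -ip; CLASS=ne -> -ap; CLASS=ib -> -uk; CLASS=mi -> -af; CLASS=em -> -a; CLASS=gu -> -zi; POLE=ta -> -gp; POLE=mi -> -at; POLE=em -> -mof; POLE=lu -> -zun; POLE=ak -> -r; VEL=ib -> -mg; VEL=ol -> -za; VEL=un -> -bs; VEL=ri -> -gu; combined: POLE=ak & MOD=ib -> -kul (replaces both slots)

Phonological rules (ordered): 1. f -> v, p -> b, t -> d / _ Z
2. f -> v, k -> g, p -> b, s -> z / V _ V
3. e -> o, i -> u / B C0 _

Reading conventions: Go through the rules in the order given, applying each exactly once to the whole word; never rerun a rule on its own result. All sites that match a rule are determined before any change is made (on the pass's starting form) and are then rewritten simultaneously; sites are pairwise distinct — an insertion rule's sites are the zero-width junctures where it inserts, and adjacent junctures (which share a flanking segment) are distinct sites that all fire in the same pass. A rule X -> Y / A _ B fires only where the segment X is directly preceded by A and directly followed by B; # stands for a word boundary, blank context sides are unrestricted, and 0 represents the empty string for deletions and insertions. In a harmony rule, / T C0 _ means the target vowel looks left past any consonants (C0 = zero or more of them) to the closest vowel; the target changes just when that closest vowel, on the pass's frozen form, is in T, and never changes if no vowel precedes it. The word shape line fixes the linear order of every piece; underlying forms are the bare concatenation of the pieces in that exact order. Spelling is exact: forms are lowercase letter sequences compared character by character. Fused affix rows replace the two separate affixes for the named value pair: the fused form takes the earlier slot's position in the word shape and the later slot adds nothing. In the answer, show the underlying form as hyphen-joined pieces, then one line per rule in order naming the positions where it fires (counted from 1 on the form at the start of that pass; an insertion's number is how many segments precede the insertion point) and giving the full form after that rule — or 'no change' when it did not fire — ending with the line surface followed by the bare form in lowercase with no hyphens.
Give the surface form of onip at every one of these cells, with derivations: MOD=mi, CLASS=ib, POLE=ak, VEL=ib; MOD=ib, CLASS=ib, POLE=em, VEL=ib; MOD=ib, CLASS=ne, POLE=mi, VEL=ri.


cell MOD=mi, CLASS=ib, POLE=ak, VEL=ib:
underlying: onip-mg-uk-r-g
1. f -> v, p -> b, t -> d / _ Z: no change
2. f -> v, k -> g, p -> b, s -> z / V _ V: no change
3. e -> o, i -> u / B C0 _: fires at position(s) 3: onupmgukrg
surface: onupmgukrg

cell MOD=ib, CLASS=ib, POLE=em, VEL=ib:
underlying: onip-mg-uk-mof-iv
1. f -> v, p -> b, t -> d / _ Z: no change
2. f -> v, k -> g, p -> b, s -> z / V _ V: fires at position(s) 11: onipmgukmoviv
3. e -> o, i -> u / B C0 _: fires at position(s) 3, 12: onupmgukmovuv
surface: onupmgukmovuv

cell MOD=ib, CLASS=ne, POLE=mi, VEL=ri:
underlying: onip-gu-ap-at-iv
1. f -> v, p -> b, t -> d / _ Z: fires at position(s) 4: onibguapativ
2. f -> v, k -> g, p -> b, s -> z / V _ V: fires at position(s) 8: onibguabativ
3. e -> o, i -> u / B C0 _: fires at position(s) 3, 11: onubguabatuv
surface: onubguabatuv


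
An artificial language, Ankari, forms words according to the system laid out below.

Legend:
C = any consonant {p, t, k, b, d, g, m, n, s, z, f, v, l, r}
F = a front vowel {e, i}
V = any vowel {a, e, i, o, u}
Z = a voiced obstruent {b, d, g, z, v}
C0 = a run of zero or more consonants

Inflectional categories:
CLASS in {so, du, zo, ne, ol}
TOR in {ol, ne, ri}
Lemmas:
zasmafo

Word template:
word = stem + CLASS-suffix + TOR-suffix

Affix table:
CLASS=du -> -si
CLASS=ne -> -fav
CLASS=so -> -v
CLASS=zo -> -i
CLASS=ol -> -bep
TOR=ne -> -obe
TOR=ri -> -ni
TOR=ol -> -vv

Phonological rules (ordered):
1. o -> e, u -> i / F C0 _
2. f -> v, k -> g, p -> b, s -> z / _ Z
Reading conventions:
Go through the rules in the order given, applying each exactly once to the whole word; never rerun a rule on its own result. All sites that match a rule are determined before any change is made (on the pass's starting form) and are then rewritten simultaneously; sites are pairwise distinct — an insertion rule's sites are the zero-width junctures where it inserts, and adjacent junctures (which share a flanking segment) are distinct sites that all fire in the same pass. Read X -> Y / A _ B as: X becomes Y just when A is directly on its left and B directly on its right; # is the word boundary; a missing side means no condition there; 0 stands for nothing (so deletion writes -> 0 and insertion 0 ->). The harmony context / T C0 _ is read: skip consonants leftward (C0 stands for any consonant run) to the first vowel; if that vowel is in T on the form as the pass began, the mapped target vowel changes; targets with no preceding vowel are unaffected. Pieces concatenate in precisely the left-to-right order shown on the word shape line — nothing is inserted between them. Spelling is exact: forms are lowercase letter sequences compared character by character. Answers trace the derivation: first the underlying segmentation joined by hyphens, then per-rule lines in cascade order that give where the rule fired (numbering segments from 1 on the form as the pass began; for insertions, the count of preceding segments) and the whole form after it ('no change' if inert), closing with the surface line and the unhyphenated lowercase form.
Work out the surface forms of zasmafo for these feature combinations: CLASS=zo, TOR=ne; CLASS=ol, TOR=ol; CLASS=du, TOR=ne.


cell CLASS=zo, TOR=ne:
underlying: zasmafo-i-obe
1. o -> e, u -> i / F C0 _: fires at position(s) 9: zasmafoiebe
2. f -> v, k -> g, p -> b, s -> z / _ Z: no change
surface: zasmafoiebe

cell CLASS=ol, TOR=ol:
underlying: zasmafo-bep-vv
1. o -> e, u -> i / F C0 _: no change
2. f -> v, k -> g, p -> b, s -> z / _ Z: fires at position(s) 10: zasmafobebvv
surface: zasmafobebvv

cell CLASS=du, TOR=ne:
underlying: zasmafo-si-obe
1. o -> e, u -> i / F C0 _: fires at position(s) 10: zasmafosiebe
2. f -> v, k -> g, p -> b, s -> z / _ Z: no change
surface: zasmafosiebe


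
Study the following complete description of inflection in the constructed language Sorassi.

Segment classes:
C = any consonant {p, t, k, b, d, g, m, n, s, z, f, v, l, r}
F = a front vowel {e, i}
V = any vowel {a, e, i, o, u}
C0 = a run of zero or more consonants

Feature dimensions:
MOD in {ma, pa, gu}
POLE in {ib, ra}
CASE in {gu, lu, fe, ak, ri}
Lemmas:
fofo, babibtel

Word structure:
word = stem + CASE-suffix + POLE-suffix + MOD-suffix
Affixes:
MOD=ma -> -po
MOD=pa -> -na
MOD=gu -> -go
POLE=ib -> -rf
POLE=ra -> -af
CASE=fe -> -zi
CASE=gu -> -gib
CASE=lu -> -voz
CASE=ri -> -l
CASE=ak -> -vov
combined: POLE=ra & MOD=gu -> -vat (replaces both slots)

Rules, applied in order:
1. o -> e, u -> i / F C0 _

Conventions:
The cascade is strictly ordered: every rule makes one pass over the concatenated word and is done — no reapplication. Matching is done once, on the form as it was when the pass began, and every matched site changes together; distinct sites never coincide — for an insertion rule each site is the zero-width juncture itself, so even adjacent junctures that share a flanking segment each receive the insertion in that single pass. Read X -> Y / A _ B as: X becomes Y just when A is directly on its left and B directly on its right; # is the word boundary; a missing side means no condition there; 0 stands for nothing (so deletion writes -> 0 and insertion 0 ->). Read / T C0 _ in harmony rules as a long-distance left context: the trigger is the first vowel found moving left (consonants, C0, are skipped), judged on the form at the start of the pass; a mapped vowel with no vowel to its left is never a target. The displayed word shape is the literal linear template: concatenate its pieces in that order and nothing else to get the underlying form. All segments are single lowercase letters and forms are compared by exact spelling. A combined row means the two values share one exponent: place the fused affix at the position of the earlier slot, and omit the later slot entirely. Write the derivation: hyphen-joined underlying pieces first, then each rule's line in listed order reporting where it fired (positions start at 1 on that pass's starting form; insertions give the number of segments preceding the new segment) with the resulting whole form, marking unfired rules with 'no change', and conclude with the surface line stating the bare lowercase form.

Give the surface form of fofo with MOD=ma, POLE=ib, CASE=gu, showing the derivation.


underlying: fofo-gib-rf-po
1. o -> e, u -> i / F C0 _: fires at position(s) 11: fofogibrfpe
surface: fofogibrfpe


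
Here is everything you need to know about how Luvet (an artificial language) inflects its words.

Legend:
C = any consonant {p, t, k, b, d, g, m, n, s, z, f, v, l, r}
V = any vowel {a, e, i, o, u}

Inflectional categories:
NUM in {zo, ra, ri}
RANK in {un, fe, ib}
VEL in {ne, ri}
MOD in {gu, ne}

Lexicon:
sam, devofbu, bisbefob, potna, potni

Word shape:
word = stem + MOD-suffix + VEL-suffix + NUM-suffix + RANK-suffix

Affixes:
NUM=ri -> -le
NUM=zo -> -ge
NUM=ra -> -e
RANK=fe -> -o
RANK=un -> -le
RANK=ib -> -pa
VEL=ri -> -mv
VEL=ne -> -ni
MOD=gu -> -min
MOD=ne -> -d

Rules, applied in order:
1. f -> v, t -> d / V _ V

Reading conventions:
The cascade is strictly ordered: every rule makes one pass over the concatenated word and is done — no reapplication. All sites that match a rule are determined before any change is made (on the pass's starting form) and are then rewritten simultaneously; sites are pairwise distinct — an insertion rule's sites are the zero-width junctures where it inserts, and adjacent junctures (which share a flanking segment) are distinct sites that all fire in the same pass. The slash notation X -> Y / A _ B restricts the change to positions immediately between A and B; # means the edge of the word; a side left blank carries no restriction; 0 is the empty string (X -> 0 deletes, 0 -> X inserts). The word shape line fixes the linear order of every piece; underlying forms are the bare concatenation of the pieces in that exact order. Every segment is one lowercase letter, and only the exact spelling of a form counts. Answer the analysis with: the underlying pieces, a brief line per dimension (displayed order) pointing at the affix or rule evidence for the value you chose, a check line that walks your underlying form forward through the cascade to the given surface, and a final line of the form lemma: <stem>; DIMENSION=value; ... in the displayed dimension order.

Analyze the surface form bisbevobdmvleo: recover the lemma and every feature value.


underlying: bisbefob-d-mv-le-o
NUM=ri - signalled by the affix -le
RANK=fe - signalled by the affix -o
VEL=ri - signalled by the affix -mv
MOD=ne - signalled by the affix -d
check: bisbefobdmvleo -> bisbevobdmvleo
lemma: bisbefob; NUM=ri; RANK=fe; VEL=ri; MOD=ne


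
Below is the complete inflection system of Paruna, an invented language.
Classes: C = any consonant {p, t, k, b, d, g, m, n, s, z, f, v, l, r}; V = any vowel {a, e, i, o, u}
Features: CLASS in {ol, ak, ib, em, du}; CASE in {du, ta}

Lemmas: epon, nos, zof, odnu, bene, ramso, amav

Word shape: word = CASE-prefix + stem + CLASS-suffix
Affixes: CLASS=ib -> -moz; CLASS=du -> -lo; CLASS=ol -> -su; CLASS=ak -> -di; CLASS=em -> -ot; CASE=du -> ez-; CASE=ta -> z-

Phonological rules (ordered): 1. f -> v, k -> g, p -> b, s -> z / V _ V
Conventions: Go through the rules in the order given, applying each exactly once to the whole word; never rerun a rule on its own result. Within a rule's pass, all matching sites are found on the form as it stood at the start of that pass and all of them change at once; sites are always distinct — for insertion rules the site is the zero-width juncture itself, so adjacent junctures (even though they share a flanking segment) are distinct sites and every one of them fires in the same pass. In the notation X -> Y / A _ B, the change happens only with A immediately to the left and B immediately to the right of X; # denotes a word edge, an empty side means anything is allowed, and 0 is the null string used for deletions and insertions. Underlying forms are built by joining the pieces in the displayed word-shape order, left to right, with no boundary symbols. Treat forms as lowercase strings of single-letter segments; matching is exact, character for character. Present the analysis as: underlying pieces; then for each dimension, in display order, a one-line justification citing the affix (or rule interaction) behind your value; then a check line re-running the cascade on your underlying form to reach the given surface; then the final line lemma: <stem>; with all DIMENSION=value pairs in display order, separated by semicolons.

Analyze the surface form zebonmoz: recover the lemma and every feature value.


underlying: z-epon-moz
CLASS=ib - signalled by the affix -moz
CASE=ta - signalled by the affix z-
check: zeponmoz -> zebonmoz
lemma: epon; CLASS=ib; CASE=ta


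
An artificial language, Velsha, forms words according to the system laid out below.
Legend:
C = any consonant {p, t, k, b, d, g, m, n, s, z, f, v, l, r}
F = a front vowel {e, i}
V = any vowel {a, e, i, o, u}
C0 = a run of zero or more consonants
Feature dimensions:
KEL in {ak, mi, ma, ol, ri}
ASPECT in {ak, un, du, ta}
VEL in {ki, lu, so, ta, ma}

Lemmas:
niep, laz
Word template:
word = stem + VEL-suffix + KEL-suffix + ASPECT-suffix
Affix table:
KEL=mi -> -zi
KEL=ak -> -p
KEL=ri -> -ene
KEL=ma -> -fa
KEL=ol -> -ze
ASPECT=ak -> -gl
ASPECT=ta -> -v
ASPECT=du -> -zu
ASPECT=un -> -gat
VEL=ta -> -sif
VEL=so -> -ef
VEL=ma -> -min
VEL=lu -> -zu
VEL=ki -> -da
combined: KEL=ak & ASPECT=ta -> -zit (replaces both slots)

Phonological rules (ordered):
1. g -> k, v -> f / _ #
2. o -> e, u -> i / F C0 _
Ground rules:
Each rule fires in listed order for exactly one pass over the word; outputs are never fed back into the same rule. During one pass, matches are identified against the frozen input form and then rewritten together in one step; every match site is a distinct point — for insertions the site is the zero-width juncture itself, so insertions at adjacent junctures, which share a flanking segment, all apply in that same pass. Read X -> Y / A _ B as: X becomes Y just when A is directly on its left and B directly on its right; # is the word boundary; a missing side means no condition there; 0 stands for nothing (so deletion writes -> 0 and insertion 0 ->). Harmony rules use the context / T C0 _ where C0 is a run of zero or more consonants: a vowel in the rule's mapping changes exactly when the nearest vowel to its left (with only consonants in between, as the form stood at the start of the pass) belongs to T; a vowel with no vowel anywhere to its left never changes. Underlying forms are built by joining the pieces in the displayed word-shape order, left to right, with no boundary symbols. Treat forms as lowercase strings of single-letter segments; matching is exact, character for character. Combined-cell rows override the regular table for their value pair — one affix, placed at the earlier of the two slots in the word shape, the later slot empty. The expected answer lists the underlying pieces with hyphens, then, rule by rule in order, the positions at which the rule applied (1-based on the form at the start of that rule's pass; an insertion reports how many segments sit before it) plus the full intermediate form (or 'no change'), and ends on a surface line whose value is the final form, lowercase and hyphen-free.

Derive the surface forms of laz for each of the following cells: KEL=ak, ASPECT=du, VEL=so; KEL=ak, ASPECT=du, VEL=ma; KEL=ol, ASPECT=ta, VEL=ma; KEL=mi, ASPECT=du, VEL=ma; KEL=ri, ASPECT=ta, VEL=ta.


cell KEL=ak, ASPECT=du, VEL=so:
underlying: laz-ef-p-zu
1. g -> k, v -> f / _ #: no change
2. o -> e, u -> i / F C0 _: fires at position(s) 8: lazefpzi
surface: lazefpzi

cell KEL=ak, ASPECT=du, VEL=ma:
underlying: laz-min-p-zu
1. g -> k, v -> f / _ #: no change
2. o -> e, u -> i / F C0 _: fires at position(s) 9: lazminpzi
surface: lazminpzi

cell KEL=ol, ASPECT=ta, VEL=ma:
underlying: laz-min-ze-v
1. g -> k, v -> f / _ #: fires at position(s) 9: lazminzef
2. o -> e, u -> i / F C0 _: no change
surface: lazminzef

cell KEL=mi, ASPECT=du, VEL=ma:
underlying: laz-min-zi-zu
1. g -> k, v -> f / _ #: no change
2. o -> e, u -> i / F C0 _: fires at position(s) 10: lazminzizi
surface: lazminzizi

cell KEL=ri, ASPECT=ta, VEL=ta:
underlying: laz-sif-ene-v
1. g -> k, v -> f / _ #: fires at position(s) 10: lazsifenef
2. o -> e, u -> i / F C0 _: no change
surface: lazsifenef


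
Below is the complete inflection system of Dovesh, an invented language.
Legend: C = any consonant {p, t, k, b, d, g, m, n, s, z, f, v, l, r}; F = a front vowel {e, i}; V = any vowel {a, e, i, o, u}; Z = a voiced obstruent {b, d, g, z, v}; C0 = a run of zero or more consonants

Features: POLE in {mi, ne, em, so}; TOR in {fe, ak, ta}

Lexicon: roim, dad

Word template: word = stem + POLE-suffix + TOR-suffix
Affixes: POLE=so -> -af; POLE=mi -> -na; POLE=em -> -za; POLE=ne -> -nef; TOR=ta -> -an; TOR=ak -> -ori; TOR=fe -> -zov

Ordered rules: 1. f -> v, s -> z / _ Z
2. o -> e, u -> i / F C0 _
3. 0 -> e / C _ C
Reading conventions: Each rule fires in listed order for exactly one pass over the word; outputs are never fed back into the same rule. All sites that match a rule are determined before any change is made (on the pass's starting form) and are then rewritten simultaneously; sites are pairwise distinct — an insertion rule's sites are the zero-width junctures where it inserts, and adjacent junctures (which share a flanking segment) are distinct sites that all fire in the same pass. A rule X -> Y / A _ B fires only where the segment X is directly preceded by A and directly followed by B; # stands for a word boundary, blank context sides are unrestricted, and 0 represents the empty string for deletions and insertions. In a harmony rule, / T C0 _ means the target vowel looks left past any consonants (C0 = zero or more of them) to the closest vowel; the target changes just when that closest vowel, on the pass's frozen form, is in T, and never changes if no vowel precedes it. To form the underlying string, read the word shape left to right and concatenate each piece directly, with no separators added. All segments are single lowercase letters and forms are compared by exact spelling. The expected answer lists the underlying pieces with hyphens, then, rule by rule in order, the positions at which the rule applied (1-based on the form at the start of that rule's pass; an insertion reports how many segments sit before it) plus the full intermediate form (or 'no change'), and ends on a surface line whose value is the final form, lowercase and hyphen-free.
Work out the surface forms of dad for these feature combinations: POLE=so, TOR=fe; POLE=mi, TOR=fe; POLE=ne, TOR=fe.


cell POLE=so, TOR=fe:
underlying: dad-af-zov
1. f -> v, s -> z / _ Z: fires at position(s) 5: dadavzov
2. o -> e, u -> i / F C0 _: no change
3. 0 -> e / C _ C: inserts after position(s) 5: dadavezov
surface: dadavezov

cell POLE=mi, TOR=fe:
underlying: dad-na-zov
1. f -> v, s -> z / _ Z: no change
2. o -> e, u -> i / F C0 _: no change
3. 0 -> e / C _ C: inserts after position(s) 3: dadenazov
surface: dadenazov

cell POLE=ne, TOR=fe:
underlying: dad-nef-zov
1. f -> v, s -> z / _ Z: fires at position(s) 6: dadnevzov
2. o -> e, u -> i / F C0 _: fires at position(s) 8: dadnevzev
3. 0 -> e / C _ C: inserts after position(s) 3, 6: dadenevezev
surface: dadenevezev
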